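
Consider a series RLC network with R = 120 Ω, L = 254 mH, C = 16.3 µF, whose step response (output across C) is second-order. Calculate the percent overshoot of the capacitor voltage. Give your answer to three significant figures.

%OS ≈ 17.9%

For a series RLC circuit (capacitor voltage as output), ω_n = 1/√(LC) = 1/√(254 mH · 16.3 µF) = 491 rad/s.
ζ = (R/2)·√(C/L) = (120/2)·√(16.3 µF/254 mH) = 0.481.
%OS = 100·exp(−πζ/√(1−ζ²)) = 17.9%.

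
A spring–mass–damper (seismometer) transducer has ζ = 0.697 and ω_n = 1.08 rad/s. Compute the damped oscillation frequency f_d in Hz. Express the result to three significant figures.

f_d ≈ 0.123 Hz

ω_d = ω_n√(1−ζ²) = 1.08·√0.514 = 0.774 rad/s.
f_d = ω_d/(2π) = 0.123 Hz.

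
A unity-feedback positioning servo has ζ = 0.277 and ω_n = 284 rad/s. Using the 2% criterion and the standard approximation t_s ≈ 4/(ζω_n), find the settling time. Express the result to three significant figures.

t_s ≈ 4/(ζω_n) = 4/(0.277 × 284) = 0.0508 s.

t_s ≈ 0.0508 s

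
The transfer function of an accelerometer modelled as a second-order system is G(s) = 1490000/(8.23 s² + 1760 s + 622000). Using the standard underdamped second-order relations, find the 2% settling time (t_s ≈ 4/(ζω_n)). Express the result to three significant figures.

t_s ≈ 0.0374 s

Dividing through by 8.23: denominator becomes s² + 213.9 s + 75580.
So ω_n = √75580 = 275 rad/s and ζ = 213.9/(2·275) = 0.389.
t_s ≈ 4/(ζω_n) = 0.0374 s.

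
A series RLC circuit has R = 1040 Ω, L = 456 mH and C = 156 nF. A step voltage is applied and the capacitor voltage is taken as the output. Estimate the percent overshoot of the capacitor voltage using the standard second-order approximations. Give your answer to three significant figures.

For a series RLC circuit (capacitor voltage as output), ω_n = 1/√(LC) = 1/√(456 mH · 156 nF) = 3750 rad/s.
ζ = (R/2)·√(C/L) = (1040/2)·√(156 nF/456 mH) = 0.304.
Overshoot: exp(−π·0.304/√(1−0.304²)) = 0.367, i.e. 36.7%.

%OS ≈ 36.7%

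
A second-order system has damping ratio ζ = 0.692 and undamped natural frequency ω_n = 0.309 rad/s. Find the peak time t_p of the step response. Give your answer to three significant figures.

The damped frequency is ω_d = ω_n√(1−ζ²) = 0.309·√(1−0.479) = 0.223 rad/s.
Peak time t_p = π/ω_d = π/0.223 = 14.1 s.

t_p ≈ 14.1 s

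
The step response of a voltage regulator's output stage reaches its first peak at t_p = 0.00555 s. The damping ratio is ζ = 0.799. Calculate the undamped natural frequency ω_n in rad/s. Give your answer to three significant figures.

ω_n ≈ 941 rad/s

Peak time t_p = π/ω_d, so ω_d = π/t_p = π/0.00555 = 566 rad/s.
ω_n = ω_d/√(1−ζ²) = 566/√0.362 = 941 rad/s.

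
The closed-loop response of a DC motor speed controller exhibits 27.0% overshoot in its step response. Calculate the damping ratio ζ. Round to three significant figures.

ζ ≈ 0.385

Inverting the overshoot relation: ζ = |ln 0.270|/√(π² + ln²0.270) = 0.385.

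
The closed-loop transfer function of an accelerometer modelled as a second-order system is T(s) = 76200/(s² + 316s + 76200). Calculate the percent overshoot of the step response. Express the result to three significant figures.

%OS ≈ 11.2%

Comparing the denominator to s² + 2ζω_n s + ω_n²: ω_n = √76200 = 276 rad/s, and 2ζω_n = 316 so ζ = 316/(2·276) = 0.572.
%OS = 100·exp(−πζ/√(1−ζ²)) = 11.2%.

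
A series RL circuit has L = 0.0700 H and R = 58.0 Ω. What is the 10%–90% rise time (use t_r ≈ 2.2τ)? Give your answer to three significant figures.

t_r ≈ 0.00266 s

τ = L/R = 0.0700/58.0 = 0.00121 s.
t_r ≈ 2.2τ = 0.00266 s.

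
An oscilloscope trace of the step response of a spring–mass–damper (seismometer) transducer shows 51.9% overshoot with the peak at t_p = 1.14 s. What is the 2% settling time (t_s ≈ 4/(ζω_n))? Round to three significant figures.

The overshoot fixes ζ = −ln(OS)/√(π²+ln²(OS)) = 0.204.
t_p = π/ω_d ⇒ ω_d = 2.76 rad/s; then ω_n = ω_d/√(1−ζ²) = 2.82 rad/s.
t_s ≈ 4/(ζω_n) = 4/(0.204·2.82) = 6.95 s.

t_s ≈ 6.95 s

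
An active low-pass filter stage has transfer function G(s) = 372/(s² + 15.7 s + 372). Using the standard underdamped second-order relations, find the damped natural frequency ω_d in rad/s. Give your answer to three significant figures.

ω_d ≈ 17.6 rad/s

ω_n = √372 = 19.3 rad/s; ζ = 15.7/(2·19.3) = 0.407.
ω_d = ω_n√(1−ζ²) = 17.6 rad/s.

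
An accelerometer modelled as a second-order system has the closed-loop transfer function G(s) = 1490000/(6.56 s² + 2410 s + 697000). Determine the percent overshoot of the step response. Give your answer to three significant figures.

%OS ≈ 11.7%

Dividing through by 6.56: denominator becomes s² + 367.4 s + 106200.
So ω_n = √106200 = 326 rad/s and ζ = 367.4/(2·326) = 0.564.
%OS = 100·exp(−πζ/√(1−ζ²)) = 11.7%.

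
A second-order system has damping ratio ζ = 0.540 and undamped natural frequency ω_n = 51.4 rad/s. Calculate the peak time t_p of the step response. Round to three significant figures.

t_p ≈ 0.0726 s

The damped frequency is ω_d = ω_n√(1−ζ²) = 51.4·√(1−0.292) = 43.3 rad/s.
Peak time t_p = π/ω_d = π/43.3 = 0.0726 s.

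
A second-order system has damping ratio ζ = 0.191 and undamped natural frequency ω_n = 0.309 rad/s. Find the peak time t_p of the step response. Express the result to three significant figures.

The damped frequency is ω_d = ω_n√(1−ζ²) = 0.309·√(1−0.0365) = 0.303 rad/s.
Peak time t_p = π/ω_d = π/0.303 = 10.4 s.

t_p ≈ 10.4 s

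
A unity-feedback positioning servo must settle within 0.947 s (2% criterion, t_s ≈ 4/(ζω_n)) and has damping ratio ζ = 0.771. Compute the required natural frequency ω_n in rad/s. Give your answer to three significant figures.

Rearranging t_s ≈ 4/(ζω_n) gives ω_n = 4/(ζ·t_s) = 4/(0.771 × 0.947) = 5.48 rad/s.

ω_n ≈ 5.48 rad/s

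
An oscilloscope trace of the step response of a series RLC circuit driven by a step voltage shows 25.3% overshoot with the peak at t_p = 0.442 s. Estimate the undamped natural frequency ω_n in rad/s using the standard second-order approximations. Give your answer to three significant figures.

ω_n ≈ 7.76 rad/s

From the overshoot, ζ = −ln(OS)/√(π²+ln²(OS)) = 0.401.
t_p = π/ω_d ⇒ ω_d = 7.11 rad/s; then ω_n = ω_d/√(1−ζ²) = 7.76 rad/s.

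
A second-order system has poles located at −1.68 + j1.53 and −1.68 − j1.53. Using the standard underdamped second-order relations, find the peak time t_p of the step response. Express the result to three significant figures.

t_p ≈ 2.05 s

t_p = π/ω_d with ω_d = 1.53 (the imaginary part), so t_p = 2.05 s.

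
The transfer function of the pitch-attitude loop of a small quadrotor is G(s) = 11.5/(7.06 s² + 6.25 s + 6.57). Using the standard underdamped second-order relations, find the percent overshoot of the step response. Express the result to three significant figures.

%OS ≈ 19.7%

Dividing through by 7.06: denominator becomes s² + 0.8853 s + 0.9306.
So ω_n = √0.9306 = 0.965 rad/s and ζ = 0.8853/(2·0.965) = 0.459.
%OS = 100·exp(−πζ/√(1−ζ²)) = 19.7%.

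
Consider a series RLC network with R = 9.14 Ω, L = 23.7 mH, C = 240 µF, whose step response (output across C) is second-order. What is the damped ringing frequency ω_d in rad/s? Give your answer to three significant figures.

For a series RLC circuit (capacitor voltage as output), ω_n = 1/√(LC) = 1/√(23.7 mH · 240 µF) = 419 rad/s.
ζ = (R/2)·√(C/L) = (9.14/2)·√(240 µF/23.7 mH) = 0.460.
The damped frequency ω_d = ω_n√(1−ζ²) = 372 rad/s.

ω_d ≈ 372 rad/s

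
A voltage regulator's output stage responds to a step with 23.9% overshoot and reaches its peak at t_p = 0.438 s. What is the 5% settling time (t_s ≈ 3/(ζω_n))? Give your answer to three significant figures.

The overshoot fixes ζ = −ln(OS)/√(π²+ln²(OS)) = 0.415.
t_p = π/ω_d ⇒ ω_d = 7.17 rad/s; then ω_n = ω_d/√(1−ζ²) = 7.88 rad/s.
t_s ≈ 3/(ζω_n) = 3/(0.415·7.88) = 0.918 s.

t_s ≈ 0.918 s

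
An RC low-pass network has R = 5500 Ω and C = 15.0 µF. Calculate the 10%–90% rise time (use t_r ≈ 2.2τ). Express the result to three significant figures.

t_r ≈ 0.182 s

τ = RC = 5500 × 15.0 µF = 0.0825 s.
t_r ≈ 2.2τ = 0.182 s.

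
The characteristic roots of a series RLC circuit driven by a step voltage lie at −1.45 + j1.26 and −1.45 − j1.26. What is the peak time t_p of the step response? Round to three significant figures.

t_p = π/ω_d with ω_d = 1.26 (the imaginary part), so t_p = 2.49 s.

t_p ≈ 2.49 s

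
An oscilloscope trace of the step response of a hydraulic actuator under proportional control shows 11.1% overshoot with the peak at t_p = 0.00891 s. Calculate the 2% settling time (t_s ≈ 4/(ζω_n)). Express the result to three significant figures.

ζ from %OS: ζ = |ln 0.111|/√(π²+ln²0.111) = 0.573.
From t_p = π/ω_d, ω_d = π/0.00891 = 353 rad/s, so ω_n = ω_d/√(1−ζ²) = 430 rad/s.
t_s ≈ 4/(ζω_n) = 4/(0.573·430) = 0.0162 s.

t_s ≈ 0.0162 s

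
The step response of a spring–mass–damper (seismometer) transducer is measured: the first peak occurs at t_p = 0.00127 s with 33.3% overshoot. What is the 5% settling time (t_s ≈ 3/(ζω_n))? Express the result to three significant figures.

t_s ≈ 0.00346 s

From the overshoot, ζ = −ln(OS)/√(π²+ln²(OS)) = 0.330.
t_p = π/ω_d ⇒ ω_d = 2470 rad/s; then ω_n = ω_d/√(1−ζ²) = 2620 rad/s.
t_s ≈ 3/(ζω_n) = 3/(0.330·2620) = 0.00346 s.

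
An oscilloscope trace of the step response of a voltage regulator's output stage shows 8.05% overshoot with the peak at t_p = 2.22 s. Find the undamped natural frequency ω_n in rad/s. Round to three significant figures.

ζ from %OS: ζ = |ln 0.0805|/√(π²+ln²0.0805) = 0.626.
From t_p = π/ω_d, ω_d = π/2.22 = 1.42 rad/s, so ω_n = ω_d/√(1−ζ²) = 1.81 rad/s.

ω_n ≈ 1.81 rad/s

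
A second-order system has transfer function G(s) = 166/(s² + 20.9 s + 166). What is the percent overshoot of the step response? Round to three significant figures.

ω_n = √166 = 12.9 rad/s; ζ = 20.9/(2·12.9) = 0.811.
%OS = 100·exp(−πζ/√(1−ζ²)) = 1.28%.

%OS ≈ 1.28%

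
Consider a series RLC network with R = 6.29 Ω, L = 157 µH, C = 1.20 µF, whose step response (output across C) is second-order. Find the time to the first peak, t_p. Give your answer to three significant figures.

For a series RLC circuit (capacitor voltage as output), ω_n = 1/√(LC) = 1/√(157 µH · 1.20 µF) = 72900 rad/s.
ζ = (R/2)·√(C/L) = (6.29/2)·√(1.20 µF/157 µH) = 0.275.
ω_d = ω_n√(1−ζ²) = 70000 rad/s. t_p = π/ω_d = 0.0000448 s.

t_p ≈ 0.0000448 s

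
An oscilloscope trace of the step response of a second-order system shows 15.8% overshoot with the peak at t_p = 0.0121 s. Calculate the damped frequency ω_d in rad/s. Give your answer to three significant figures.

t_p = π/ω_d, so ω_d = π/0.0121 = 260 rad/s.

ω_d ≈ 260 rad/s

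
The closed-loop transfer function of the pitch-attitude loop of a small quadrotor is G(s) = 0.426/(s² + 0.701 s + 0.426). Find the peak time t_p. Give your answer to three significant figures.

ω_n = √0.426 = 0.653 rad/s; ζ = 0.701/(2·0.653) = 0.537.
The damped frequency ω_d = ω_n√(1−ζ²) = 0.551 rad/s. Then t_p = π/ω_d = 5.71 s.

t_p ≈ 5.71 s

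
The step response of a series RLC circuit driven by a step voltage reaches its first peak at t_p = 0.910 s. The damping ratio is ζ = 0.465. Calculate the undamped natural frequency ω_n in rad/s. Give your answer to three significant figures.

ω_n ≈ 3.90 rad/s

Peak time t_p = π/ω_d, so ω_d = π/t_p = π/0.910 = 3.45 rad/s.
ω_n = ω_d/√(1−ζ²) = 3.45/√0.784 = 3.90 rad/s.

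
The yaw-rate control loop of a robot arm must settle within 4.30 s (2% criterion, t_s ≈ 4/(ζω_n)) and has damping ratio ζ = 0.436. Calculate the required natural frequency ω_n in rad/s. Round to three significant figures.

ω_n ≈ 2.13 rad/s

Rearranging t_s ≈ 4/(ζω_n) gives ω_n = 4/(ζ·t_s) = 4/(0.436 × 4.30) = 2.13 rad/s.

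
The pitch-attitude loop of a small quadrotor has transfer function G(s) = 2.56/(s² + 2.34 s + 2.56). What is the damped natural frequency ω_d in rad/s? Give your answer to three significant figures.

Comparing the denominator to s² + 2ζω_n s + ω_n²: ω_n = √2.56 = 1.60 rad/s, and 2ζω_n = 2.34 so ζ = 2.34/(2·1.60) = 0.731.
ω_d = 1.60·√(1 − 0.731²) = 1.09 rad/s.

ω_d ≈ 1.09 rad/s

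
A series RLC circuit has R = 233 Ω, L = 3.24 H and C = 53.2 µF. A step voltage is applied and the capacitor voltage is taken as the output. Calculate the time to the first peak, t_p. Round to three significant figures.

t_p ≈ 0.0468 s

For a series RLC circuit (capacitor voltage as output), ω_n = 1/√(LC) = 1/√(3.24 H · 53.2 µF) = 76.2 rad/s.
ζ = (R/2)·√(C/L) = (233/2)·√(53.2 µF/3.24 H) = 0.472.
ω_d = ω_n√(1−ζ²) = 67.1 rad/s. t_p = π/ω_d = 0.0468 s.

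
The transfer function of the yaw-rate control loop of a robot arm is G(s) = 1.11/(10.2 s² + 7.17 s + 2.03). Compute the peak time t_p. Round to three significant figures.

t_p ≈ 11.4 s

Dividing through by 10.2: denominator becomes s² + 0.7029 s + 0.1990.
So ω_n = √0.1990 = 0.446 rad/s and ζ = 0.7029/(2·0.446) = 0.788.
ω_d = 0.446·√(1 − 0.788²) = 0.275 rad/s. t_p = π/ω_d = 11.4 s.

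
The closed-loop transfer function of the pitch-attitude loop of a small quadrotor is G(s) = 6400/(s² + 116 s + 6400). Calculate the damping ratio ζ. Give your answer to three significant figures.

Matching coefficients with s² + 2ζω_n s + ω_n² gives ω_n² = 6400 ⇒ ω_n = 80.0 rad/s, and ζ = 116/(2ω_n) = 0.725.

ζ ≈ 0.725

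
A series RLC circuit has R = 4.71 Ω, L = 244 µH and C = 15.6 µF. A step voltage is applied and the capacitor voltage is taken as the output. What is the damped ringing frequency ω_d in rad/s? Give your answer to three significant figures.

For a series RLC circuit (capacitor voltage as output), ω_n = 1/√(LC) = 1/√(244 µH · 15.6 µF) = 16200 rad/s.
ζ = (R/2)·√(C/L) = (4.71/2)·√(15.6 µF/244 µH) = 0.595.
The damped frequency ω_d = ω_n√(1−ζ²) = 13000 rad/s.

ω_d ≈ 13000 rad/s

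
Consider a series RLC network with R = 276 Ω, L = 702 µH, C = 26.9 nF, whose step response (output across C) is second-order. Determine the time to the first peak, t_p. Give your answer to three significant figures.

t_p ≈ 0.0000263 s

For a series RLC circuit (capacitor voltage as output), ω_n = 1/√(LC) = 1/√(702 µH · 26.9 nF) = 230000 rad/s.
ζ = (R/2)·√(C/L) = (276/2)·√(26.9 nF/702 µH) = 0.854.
ω_d = ω_n√(1−ζ²) = 120000 rad/s. t_p = π/ω_d = 0.0000263 s.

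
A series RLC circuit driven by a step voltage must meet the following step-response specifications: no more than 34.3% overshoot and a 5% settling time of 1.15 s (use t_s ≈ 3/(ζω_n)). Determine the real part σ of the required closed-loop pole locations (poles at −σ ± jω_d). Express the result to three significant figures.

The settling-time spec alone fixes σ = ζω_n = 3/t_s = 3/1.15 = 2.61.
(Overshoot then fixes ζ = 0.322 and hence ω_d = σ·√(1−ζ²)/ζ = 7.66 rad/s.)

σ ≈ 2.61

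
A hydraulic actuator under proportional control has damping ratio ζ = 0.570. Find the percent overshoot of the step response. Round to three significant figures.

For an underdamped second-order system, %OS = 100·exp(−πζ/√(1−ζ²)).
πζ/√(1−ζ²) = π·0.570/√(1−0.325) = 2.179, so %OS = 100·e^(−2.179) = 11.3%.

%OS ≈ 11.3%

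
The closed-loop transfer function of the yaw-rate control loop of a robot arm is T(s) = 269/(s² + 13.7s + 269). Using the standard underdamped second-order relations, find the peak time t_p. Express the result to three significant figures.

Matching coefficients with s² + 2ζω_n s + ω_n² gives ω_n² = 269 ⇒ ω_n = 16.4 rad/s, and ζ = 13.7/(2ω_n) = 0.418.
ω_d = 16.4·√(1 − 0.418²) = 14.9 rad/s. Then t_p = π/ω_d = 0.211 s.

t_p ≈ 0.211 s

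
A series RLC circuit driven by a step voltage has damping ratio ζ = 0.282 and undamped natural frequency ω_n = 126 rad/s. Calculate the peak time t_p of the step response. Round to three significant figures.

The damped frequency is ω_d = ω_n√(1−ζ²) = 126·√(1−0.0795) = 121 rad/s.
Peak time t_p = π/ω_d = π/121 = 0.0260 s.

t_p ≈ 0.0260 s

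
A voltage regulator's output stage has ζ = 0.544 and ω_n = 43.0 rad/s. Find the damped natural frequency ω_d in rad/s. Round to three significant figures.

ω_d = ω_n√(1−ζ²) = 43.0·√0.704 = 36.1 rad/s.

ω_d ≈ 36.1 rad/s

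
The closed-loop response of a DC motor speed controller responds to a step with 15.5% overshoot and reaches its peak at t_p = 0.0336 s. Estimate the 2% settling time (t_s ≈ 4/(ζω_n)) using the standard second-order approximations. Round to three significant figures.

t_s ≈ 0.0721 s

The overshoot fixes ζ = −ln(OS)/√(π²+ln²(OS)) = 0.510.
From t_p = π/ω_d, ω_d = π/0.0336 = 93.5 rad/s, so ω_n = ω_d/√(1−ζ²) = 109 rad/s.
t_s ≈ 4/(ζω_n) = 4/(0.510·109) = 0.0721 s.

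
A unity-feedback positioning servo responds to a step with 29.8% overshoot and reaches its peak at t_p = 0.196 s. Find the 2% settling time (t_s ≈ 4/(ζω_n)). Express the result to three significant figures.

t_s ≈ 0.648 s

From the overshoot, ζ = −ln(OS)/√(π²+ln²(OS)) = 0.360.
From t_p = π/ω_d, ω_d = π/0.196 = 16.0 rad/s, so ω_n = ω_d/√(1−ζ²) = 17.2 rad/s.
t_s ≈ 4/(ζω_n) = 4/(0.360·17.2) = 0.648 s.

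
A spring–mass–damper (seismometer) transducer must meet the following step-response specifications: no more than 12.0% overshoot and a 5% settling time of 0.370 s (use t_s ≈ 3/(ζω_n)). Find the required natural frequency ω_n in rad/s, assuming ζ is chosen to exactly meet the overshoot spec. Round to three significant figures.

Inverting the overshoot relation: ζ = |ln 0.120|/√(π² + ln²0.120) = 0.559.
Then ω_n = 3/(ζ t_s) = 3/(0.559 × 0.370) = 14.5 rad/s.

ω_n ≈ 14.5 rad/s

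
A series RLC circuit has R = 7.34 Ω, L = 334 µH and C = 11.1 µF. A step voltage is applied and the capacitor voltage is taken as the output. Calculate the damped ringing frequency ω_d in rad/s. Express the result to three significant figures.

ω_d ≈ 12200 rad/s

For a series RLC circuit (capacitor voltage as output), ω_n = 1/√(LC) = 1/√(334 µH · 11.1 µF) = 16400 rad/s.
ζ = (R/2)·√(C/L) = (7.34/2)·√(11.1 µF/334 µH) = 0.669.
ω_d = 16400·√(1 − 0.669²) = 12200 rad/s.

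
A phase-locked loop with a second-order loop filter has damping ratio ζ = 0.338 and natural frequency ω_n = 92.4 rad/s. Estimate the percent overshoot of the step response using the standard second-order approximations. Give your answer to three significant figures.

%OS ≈ 32.4%

For an underdamped second-order system, %OS = 100·exp(−πζ/√(1−ζ²)).
πζ/√(1−ζ²) = π·0.338/√(1−0.114) = 1.128, so %OS = 100·e^(−1.128) = 32.4%.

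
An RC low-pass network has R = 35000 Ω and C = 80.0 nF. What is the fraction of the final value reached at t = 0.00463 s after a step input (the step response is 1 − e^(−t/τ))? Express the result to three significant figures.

y/y_∞ ≈ 0.809

τ = RC = 35000 × 80.0 nF = 0.00280 s.
y(t)/y_∞ = 1 − e^(−t/τ) = 1 − e^(−0.00463/0.00280) = 1 − e^(−1.65) = 0.809.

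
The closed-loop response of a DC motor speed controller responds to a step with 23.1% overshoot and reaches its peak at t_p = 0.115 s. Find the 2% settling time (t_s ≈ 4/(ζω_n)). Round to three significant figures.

From the overshoot, ζ = −ln(OS)/√(π²+ln²(OS)) = 0.423.
From t_p = π/ω_d, ω_d = π/0.115 = 27.3 rad/s, so ω_n = ω_d/√(1−ζ²) = 30.1 rad/s.
t_s ≈ 4/(ζω_n) = 4/(0.423·30.1) = 0.314 s.

t_s ≈ 0.314 s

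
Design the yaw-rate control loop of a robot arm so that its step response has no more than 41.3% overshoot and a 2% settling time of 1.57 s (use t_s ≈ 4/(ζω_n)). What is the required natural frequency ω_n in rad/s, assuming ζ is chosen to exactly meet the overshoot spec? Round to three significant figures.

Inverting the overshoot relation: ζ = |ln 0.413|/√(π² + ln²0.413) = 0.271.
From t_s ≈ 4/(ζω_n): ω_n = 4/(ζ·t_s) = 4/(0.271·1.57) = 9.40 rad/s.

ω_n ≈ 9.40 rad/s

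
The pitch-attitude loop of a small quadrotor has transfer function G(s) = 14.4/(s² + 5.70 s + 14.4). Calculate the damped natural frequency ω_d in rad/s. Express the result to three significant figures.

ω_d ≈ 2.51 rad/s

Comparing the denominator to s² + 2ζω_n s + ω_n²: ω_n = √14.4 = 3.79 rad/s, and 2ζω_n = 5.70 so ζ = 5.70/(2·3.79) = 0.751.
ω_d = 3.79·√(1 − 0.751²) = 2.51 rad/s.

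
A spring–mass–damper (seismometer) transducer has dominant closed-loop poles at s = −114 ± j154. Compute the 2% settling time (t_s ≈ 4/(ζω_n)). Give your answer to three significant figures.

For poles at −σ ± jω_d, ζω_n = σ = 114, so t_s ≈ 4/σ = 0.0351 s.

t_s ≈ 0.0351 s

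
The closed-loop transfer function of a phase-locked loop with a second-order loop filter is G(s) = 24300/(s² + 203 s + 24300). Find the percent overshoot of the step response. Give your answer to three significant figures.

%OS ≈ 6.75%

Matching coefficients with s² + 2ζω_n s + ω_n² gives ω_n² = 24300 ⇒ ω_n = 156 rad/s, and ζ = 203/(2ω_n) = 0.651.
%OS = 100·exp(−πζ/√(1−ζ²)) = 6.75%.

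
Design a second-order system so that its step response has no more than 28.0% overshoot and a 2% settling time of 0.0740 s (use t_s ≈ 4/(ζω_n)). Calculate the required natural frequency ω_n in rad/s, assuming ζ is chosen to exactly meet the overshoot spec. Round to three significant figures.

From %OS = 100·exp(−πζ/√(1−ζ²)), invert to get ζ = −ln(OS)/√(π² + ln²(OS)) with OS = 0.280.
−ln 0.280 = 1.273, so ζ = 1.273/√(π² + 1.620) = 0.376.
Then ω_n = 4/(ζ t_s) = 4/(0.376 × 0.0740) = 144 rad/s.

ω_n ≈ 144 rad/s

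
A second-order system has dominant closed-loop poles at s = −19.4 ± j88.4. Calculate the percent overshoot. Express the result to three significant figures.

%OS ≈ 50.2%

The poles are at −σ ± jω_d with σ = 19.4 and ω_d = 88.4, so ω_n = √(σ²+ω_d²) = 90.5 rad/s and ζ = σ/ω_n = 0.214.
%OS = 100·exp(−πζ/√(1−ζ²)) = 50.2%.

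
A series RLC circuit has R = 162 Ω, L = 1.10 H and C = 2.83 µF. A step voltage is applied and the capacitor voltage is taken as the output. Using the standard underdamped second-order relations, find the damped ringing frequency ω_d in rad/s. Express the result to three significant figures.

For a series RLC circuit (capacitor voltage as output), ω_n = 1/√(LC) = 1/√(1.10 H · 2.83 µF) = 567 rad/s.
ζ = (R/2)·√(C/L) = (162/2)·√(2.83 µF/1.10 H) = 0.130.
The damped frequency ω_d = ω_n√(1−ζ²) = 562 rad/s.

ω_d ≈ 562 rad/s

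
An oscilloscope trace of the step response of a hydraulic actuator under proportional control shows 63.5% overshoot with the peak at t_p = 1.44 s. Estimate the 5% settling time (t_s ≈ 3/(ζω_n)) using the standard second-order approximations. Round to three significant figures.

t_s ≈ 9.51 s

From the overshoot, ζ = −ln(OS)/√(π²+ln²(OS)) = 0.143.
From t_p = π/ω_d, ω_d = π/1.44 = 2.18 rad/s, so ω_n = ω_d/√(1−ζ²) = 2.20 rad/s.
t_s ≈ 3/(ζω_n) = 3/(0.143·2.20) = 9.51 s.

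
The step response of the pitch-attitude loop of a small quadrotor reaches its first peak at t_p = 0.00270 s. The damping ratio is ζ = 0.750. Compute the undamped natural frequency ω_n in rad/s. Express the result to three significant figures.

ω_n ≈ 1760 rad/s

Peak time t_p = π/ω_d, so ω_d = π/t_p = π/0.00270 = 1160 rad/s.
ω_n = ω_d/√(1−ζ²) = 1160/√0.438 = 1760 rad/s.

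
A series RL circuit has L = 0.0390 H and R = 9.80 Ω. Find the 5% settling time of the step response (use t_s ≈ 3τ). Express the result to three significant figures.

τ = L/R = 0.0390/9.80 = 0.00398 s.
t_s ≈ 3τ = 0.0119 s.

t_s ≈ 0.0119 s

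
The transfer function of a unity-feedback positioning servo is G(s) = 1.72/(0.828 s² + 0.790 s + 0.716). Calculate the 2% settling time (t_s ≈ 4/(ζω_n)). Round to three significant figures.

t_s ≈ 8.38 s

Dividing through by 0.828: denominator becomes s² + 0.9541 s + 0.8647.
So ω_n = √0.8647 = 0.930 rad/s and ζ = 0.9541/(2·0.930) = 0.513.
t_s ≈ 4/(ζω_n) = 8.38 s.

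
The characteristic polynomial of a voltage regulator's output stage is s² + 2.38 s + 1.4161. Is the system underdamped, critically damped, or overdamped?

critically damped

a² − 4b = 2.38² − 4·1.4161 = 0 (repeated real root); the system is critically damped.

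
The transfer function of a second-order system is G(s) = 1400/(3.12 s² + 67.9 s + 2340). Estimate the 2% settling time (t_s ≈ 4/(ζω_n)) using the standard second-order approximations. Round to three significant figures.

Dividing through by 3.12: denominator becomes s² + 21.76 s + 750.0.
So ω_n = √750.0 = 27.4 rad/s and ζ = 21.76/(2·27.4) = 0.397.
t_s ≈ 4/(ζω_n) = 0.368 s.

t_s ≈ 0.368 s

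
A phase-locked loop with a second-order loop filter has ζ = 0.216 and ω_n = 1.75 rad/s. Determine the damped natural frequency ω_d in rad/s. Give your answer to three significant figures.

ω_d ≈ 1.71 rad/s

ω_d = ω_n√(1−ζ²) = 1.75·√0.953 = 1.71 rad/s.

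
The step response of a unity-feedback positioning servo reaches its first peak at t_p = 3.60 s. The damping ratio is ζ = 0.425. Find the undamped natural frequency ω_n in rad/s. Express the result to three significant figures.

ω_n ≈ 0.964 rad/s

Peak time t_p = π/ω_d, so ω_d = π/t_p = π/3.60 = 0.873 rad/s.
ω_n = ω_d/√(1−ζ²) = 0.873/√0.819 = 0.964 rad/s.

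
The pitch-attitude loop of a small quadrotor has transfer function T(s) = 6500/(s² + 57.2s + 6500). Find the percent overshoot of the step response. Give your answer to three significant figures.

Matching coefficients with s² + 2ζω_n s + ω_n² gives ω_n² = 6500 ⇒ ω_n = 80.6 rad/s, and ζ = 57.2/(2ω_n) = 0.355.
Overshoot: exp(−π·0.355/√(1−0.355²)) = 0.304, i.e. 30.4%.

%OS ≈ 30.4%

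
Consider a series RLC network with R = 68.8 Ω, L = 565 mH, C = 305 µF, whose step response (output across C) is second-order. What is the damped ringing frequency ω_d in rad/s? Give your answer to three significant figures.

ω_d ≈ 45.8 rad/s

For a series RLC circuit (capacitor voltage as output), ω_n = 1/√(LC) = 1/√(565 mH · 305 µF) = 76.2 rad/s.
ζ = (R/2)·√(C/L) = (68.8/2)·√(305 µF/565 mH) = 0.799.
The damped frequency ω_d = ω_n√(1−ζ²) = 45.8 rad/s.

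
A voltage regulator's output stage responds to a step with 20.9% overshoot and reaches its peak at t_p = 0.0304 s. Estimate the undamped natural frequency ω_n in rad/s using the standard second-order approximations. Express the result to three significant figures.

The overshoot fixes ζ = −ln(OS)/√(π²+ln²(OS)) = 0.446.
From t_p = π/ω_d, ω_d = π/0.0304 = 103 rad/s, so ω_n = ω_d/√(1−ζ²) = 115 rad/s.

ω_n ≈ 115 rad/s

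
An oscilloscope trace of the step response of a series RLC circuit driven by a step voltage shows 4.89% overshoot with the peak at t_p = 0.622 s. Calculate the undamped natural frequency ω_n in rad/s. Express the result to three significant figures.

ω_n ≈ 7.00 rad/s

ζ from %OS: ζ = |ln 0.0489|/√(π²+ln²0.0489) = 0.693.
From t_p = π/ω_d, ω_d = π/0.622 = 5.05 rad/s, so ω_n = ω_d/√(1−ζ²) = 7.00 rad/s.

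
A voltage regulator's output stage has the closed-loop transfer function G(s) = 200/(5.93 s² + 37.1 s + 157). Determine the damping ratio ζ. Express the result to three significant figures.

ζ ≈ 0.608

Dividing through by 5.93: denominator becomes s² + 6.256 s + 26.48.
So ω_n = √26.48 = 5.15 rad/s and ζ = 6.256/(2·5.15) = 0.608.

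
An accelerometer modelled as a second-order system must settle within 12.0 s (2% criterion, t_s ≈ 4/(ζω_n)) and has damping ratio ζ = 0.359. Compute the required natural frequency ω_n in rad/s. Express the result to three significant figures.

Rearranging t_s ≈ 4/(ζω_n) gives ω_n = 4/(ζ·t_s) = 4/(0.359 × 12.0) = 0.929 rad/s.

ω_n ≈ 0.929 rad/s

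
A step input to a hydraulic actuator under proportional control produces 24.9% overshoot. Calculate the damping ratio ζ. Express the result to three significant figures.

From %OS = 100·exp(−πζ/√(1−ζ²)), invert to get ζ = −ln(OS)/√(π² + ln²(OS)) with OS = 0.249.
−ln 0.249 = 1.390, so ζ = 1.390/√(π² + 1.933) = 0.405.

ζ ≈ 0.405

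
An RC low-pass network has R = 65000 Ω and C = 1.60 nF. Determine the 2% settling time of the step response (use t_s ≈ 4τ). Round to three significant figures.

t_s ≈ 0.000416 s

τ = RC = 65000 × 1.60 nF = 0.000104 s.
t_s ≈ 4τ = 0.000416 s.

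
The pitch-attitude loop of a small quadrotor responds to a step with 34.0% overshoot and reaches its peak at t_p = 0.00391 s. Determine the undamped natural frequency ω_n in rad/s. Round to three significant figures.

From the overshoot, ζ = −ln(OS)/√(π²+ln²(OS)) = 0.325.
t_p = π/ω_d ⇒ ω_d = 803 rad/s; then ω_n = ω_d/√(1−ζ²) = 850 rad/s.

ω_n ≈ 850 rad/s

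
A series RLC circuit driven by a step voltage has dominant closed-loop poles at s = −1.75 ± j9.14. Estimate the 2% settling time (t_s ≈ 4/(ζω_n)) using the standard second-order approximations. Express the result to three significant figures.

For poles at −σ ± jω_d, ζω_n = σ = 1.75, so t_s ≈ 4/σ = 2.29 s.

t_s ≈ 2.29 s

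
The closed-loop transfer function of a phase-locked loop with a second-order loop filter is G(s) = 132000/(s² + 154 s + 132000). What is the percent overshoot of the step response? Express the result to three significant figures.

ω_n = √132000 = 363 rad/s; ζ = 154/(2·363) = 0.212.
Overshoot: exp(−π·0.212/√(1−0.212²)) = 0.506, i.e. 50.6%.

%OS ≈ 50.6%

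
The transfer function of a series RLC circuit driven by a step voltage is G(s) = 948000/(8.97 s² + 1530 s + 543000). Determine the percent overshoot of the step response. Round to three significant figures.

Dividing through by 8.97: denominator becomes s² + 170.6 s + 60540.
So ω_n = √60540 = 246 rad/s and ζ = 170.6/(2·246) = 0.347.
Overshoot: exp(−π·0.347/√(1−0.347²)) = 0.313, i.e. 31.3%.

%OS ≈ 31.3%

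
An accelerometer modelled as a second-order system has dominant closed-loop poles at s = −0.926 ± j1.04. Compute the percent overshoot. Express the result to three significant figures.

The poles are at −σ ± jω_d with σ = 0.926 and ω_d = 1.04, so ω_n = √(σ²+ω_d²) = 1.39 rad/s and ζ = σ/ω_n = 0.665.
Overshoot: exp(−π·0.665/√(1−0.665²)) = 0.0610, i.e. 6.10%.

%OS ≈ 6.10%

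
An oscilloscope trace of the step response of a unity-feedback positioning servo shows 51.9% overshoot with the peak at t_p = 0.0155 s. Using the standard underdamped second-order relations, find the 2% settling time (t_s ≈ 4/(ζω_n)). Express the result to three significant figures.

From the overshoot, ζ = −ln(OS)/√(π²+ln²(OS)) = 0.204.
From t_p = π/ω_d, ω_d = π/0.0155 = 203 rad/s, so ω_n = ω_d/√(1−ζ²) = 207 rad/s.
t_s ≈ 4/(ζω_n) = 4/(0.204·207) = 0.0945 s.

t_s ≈ 0.0945 s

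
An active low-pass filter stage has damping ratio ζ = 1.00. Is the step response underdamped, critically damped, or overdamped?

Since ζ = 1, the system is critically damped.

critically damped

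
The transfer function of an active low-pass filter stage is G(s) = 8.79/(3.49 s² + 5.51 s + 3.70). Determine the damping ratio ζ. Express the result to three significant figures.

Dividing through by 3.49: denominator becomes s² + 1.579 s + 1.060.
So ω_n = √1.060 = 1.03 rad/s and ζ = 1.579/(2·1.03) = 0.767.

ζ ≈ 0.767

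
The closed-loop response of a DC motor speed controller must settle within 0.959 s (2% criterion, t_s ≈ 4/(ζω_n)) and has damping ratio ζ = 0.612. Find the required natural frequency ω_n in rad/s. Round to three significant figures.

Rearranging t_s ≈ 4/(ζω_n) gives ω_n = 4/(ζ·t_s) = 4/(0.612 × 0.959) = 6.82 rad/s.

ω_n ≈ 6.82 rad/s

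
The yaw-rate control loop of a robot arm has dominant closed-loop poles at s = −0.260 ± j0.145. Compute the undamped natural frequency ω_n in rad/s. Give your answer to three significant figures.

The poles are at −σ ± jω_d with σ = 0.260 and ω_d = 0.145, so ω_n = √(σ²+ω_d²) = 0.298 rad/s and ζ = σ/ω_n = 0.873.

ω_n ≈ 0.298 rad/s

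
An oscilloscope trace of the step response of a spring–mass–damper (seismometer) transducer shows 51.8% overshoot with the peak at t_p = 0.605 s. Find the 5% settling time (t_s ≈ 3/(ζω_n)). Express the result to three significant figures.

t_s ≈ 2.76 s

From the overshoot, ζ = −ln(OS)/√(π²+ln²(OS)) = 0.205.
From t_p = π/ω_d, ω_d = π/0.605 = 5.19 rad/s, so ω_n = ω_d/√(1−ζ²) = 5.31 rad/s.
t_s ≈ 3/(ζω_n) = 3/(0.205·5.31) = 2.76 s.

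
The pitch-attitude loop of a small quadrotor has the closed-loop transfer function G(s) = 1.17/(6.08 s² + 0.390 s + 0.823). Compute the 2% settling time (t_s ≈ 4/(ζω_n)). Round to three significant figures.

Dividing through by 6.08: denominator becomes s² + 0.06414 s + 0.1354.
So ω_n = √0.1354 = 0.368 rad/s and ζ = 0.06414/(2·0.368) = 0.0872.
t_s ≈ 4/(ζω_n) = 125 s.

t_s ≈ 125 s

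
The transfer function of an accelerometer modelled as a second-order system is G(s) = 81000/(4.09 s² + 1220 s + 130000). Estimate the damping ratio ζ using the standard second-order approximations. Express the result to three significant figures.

ζ ≈ 0.837

Dividing through by 4.09: denominator becomes s² + 298.3 s + 31780.
So ω_n = √31780 = 178 rad/s and ζ = 298.3/(2·178) = 0.837.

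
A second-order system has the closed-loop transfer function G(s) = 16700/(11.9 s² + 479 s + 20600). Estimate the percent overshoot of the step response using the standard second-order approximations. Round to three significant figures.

Dividing through by 11.9: denominator becomes s² + 40.25 s + 1731.
So ω_n = √1731 = 41.6 rad/s and ζ = 40.25/(2·41.6) = 0.484.
%OS = 100·exp(−πζ/√(1−ζ²)) = 17.6%.

%OS ≈ 17.6%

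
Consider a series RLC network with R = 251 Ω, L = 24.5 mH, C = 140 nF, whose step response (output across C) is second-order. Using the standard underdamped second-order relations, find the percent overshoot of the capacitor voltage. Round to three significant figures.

For a series RLC circuit (capacitor voltage as output), ω_n = 1/√(LC) = 1/√(24.5 mH · 140 nF) = 17100 rad/s.
ζ = (R/2)·√(C/L) = (251/2)·√(140 nF/24.5 mH) = 0.300.
Overshoot: exp(−π·0.300/√(1−0.300²)) = 0.372, i.e. 37.2%.

%OS ≈ 37.2%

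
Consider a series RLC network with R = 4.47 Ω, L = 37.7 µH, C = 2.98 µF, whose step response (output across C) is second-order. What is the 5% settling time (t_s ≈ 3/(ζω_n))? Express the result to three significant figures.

t_s ≈ 0.0000506 s

For a series RLC circuit (capacitor voltage as output), ω_n = 1/√(LC) = 1/√(37.7 µH · 2.98 µF) = 94300 rad/s.
ζ = (R/2)·√(C/L) = (4.47/2)·√(2.98 µF/37.7 µH) = 0.628.
t_s ≈ 3/(ζω_n) = 0.0000506 s.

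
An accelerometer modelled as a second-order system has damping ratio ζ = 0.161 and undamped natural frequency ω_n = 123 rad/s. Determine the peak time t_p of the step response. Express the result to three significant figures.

The damped frequency is ω_d = ω_n√(1−ζ²) = 123·√(1−0.0259) = 121 rad/s.
Peak time t_p = π/ω_d = π/121 = 0.0259 s.

t_p ≈ 0.0259 s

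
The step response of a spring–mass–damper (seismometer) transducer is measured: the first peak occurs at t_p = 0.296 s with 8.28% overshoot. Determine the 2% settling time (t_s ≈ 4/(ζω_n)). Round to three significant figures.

ζ from %OS: ζ = |ln 0.0828|/√(π²+ln²0.0828) = 0.621.
From t_p = π/ω_d, ω_d = π/0.296 = 10.6 rad/s, so ω_n = ω_d/√(1−ζ²) = 13.5 rad/s.
t_s ≈ 4/(ζω_n) = 4/(0.621·13.5) = 0.475 s.

t_s ≈ 0.475 s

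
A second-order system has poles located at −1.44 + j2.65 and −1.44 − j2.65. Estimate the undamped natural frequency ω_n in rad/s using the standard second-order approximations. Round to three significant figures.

ω_n ≈ 3.02 rad/s

The poles are at −σ ± jω_d with σ = 1.44 and ω_d = 2.65, so ω_n = √(σ²+ω_d²) = 3.02 rad/s and ζ = σ/ω_n = 0.477.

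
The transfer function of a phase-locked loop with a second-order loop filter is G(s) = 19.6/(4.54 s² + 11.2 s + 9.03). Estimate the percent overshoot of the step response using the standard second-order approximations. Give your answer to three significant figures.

%OS ≈ 0.346%

Dividing through by 4.54: denominator becomes s² + 2.467 s + 1.989.
So ω_n = √1.989 = 1.41 rad/s and ζ = 2.467/(2·1.41) = 0.875.
%OS = 100·exp(−πζ/√(1−ζ²)) = 0.346%.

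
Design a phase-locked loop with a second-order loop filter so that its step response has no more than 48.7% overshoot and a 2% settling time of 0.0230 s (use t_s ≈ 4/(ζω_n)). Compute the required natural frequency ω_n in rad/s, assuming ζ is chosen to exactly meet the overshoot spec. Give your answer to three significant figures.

ω_n ≈ 779 rad/s

From %OS = 100·exp(−πζ/√(1−ζ²)), invert to get ζ = −ln(OS)/√(π² + ln²(OS)) with OS = 0.487.
−ln 0.487 = 0.7195, so ζ = 0.7195/√(π² + 0.5177) = 0.223.
From t_s ≈ 4/(ζω_n): ω_n = 4/(ζ·t_s) = 4/(0.223·0.0230) = 779 rad/s.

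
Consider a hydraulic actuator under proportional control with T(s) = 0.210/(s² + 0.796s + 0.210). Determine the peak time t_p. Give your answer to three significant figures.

t_p ≈ 13.8 s

Comparing the denominator to s² + 2ζω_n s + ω_n²: ω_n = √0.210 = 0.458 rad/s, and 2ζω_n = 0.796 so ζ = 0.796/(2·0.458) = 0.869.
ω_d = ω_n√(1−ζ²) = 0.227 rad/s. Then t_p = π/ω_d = 13.8 s.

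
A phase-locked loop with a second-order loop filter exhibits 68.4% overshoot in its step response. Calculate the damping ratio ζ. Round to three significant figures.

ζ ≈ 0.120

ζ = −ln(OS)/√(π² + (ln OS)²). With OS = 0.684, ln OS = −0.3798 and ζ = 0.3798/3.164 = 0.120.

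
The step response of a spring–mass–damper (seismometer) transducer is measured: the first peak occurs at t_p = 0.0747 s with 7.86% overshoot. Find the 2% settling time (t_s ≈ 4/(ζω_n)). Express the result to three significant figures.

t_s ≈ 0.117 s

The overshoot fixes ζ = −ln(OS)/√(π²+ln²(OS)) = 0.629.
t_p = π/ω_d ⇒ ω_d = 42.1 rad/s; then ω_n = ω_d/√(1−ζ²) = 54.1 rad/s.
t_s ≈ 4/(ζω_n) = 4/(0.629·54.1) = 0.117 s.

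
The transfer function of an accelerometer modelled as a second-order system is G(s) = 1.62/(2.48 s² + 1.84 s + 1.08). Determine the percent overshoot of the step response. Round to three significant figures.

Dividing through by 2.48: denominator becomes s² + 0.7419 s + 0.4355.
So ω_n = √0.4355 = 0.660 rad/s and ζ = 0.7419/(2·0.660) = 0.562.
Overshoot: exp(−π·0.562/√(1−0.562²)) = 0.118, i.e. 11.8%.

%OS ≈ 11.8%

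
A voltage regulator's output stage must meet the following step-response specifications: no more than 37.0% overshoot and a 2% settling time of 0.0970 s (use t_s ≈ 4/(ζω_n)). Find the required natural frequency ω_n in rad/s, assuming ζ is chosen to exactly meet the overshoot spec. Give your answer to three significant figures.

ω_n ≈ 137 rad/s

ζ = −ln(OS)/√(π² + (ln OS)²). With OS = 0.370, ln OS = −0.9943 and ζ = 0.9943/3.295 = 0.302.
Then ω_n = 4/(ζ t_s) = 4/(0.302 × 0.0970) = 137 rad/s.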